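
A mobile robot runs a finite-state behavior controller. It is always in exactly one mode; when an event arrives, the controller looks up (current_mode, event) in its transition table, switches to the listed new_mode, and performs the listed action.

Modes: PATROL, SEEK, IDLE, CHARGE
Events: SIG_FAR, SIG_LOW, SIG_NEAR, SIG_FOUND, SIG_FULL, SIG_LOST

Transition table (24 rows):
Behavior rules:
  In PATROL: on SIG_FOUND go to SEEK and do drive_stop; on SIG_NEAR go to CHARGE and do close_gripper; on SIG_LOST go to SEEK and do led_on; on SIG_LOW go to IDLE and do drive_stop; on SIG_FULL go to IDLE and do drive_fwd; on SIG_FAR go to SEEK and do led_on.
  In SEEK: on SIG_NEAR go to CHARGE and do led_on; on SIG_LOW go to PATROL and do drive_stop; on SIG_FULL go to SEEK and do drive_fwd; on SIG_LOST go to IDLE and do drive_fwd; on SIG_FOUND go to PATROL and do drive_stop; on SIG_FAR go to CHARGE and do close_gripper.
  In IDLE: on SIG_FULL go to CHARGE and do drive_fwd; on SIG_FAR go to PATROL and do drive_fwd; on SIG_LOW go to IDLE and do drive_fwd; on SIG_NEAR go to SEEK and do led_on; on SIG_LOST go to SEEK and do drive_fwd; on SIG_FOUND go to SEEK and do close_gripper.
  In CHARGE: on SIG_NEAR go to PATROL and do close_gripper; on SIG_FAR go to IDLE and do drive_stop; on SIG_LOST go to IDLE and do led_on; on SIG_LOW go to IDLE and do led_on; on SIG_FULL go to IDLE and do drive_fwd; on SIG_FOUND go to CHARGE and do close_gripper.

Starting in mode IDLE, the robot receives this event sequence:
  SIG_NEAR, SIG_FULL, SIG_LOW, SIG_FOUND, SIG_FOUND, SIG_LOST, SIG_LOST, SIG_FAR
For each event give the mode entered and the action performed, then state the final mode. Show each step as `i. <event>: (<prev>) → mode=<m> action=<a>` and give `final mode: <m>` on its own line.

1. SIG_NEAR: (IDLE) → mode=SEEK action=led_on
2. SIG_FULL: (SEEK) → mode=SEEK action=drive_fwd
3. SIG_LOW: (SEEK) → mode=PATROL action=drive_stop
4. SIG_FOUND: (PATROL) → mode=SEEK action=drive_stop
5. SIG_FOUND: (SEEK) → mode=PATROL action=drive_stop
6. SIG_LOST: (PATROL) → mode=SEEK action=led_on
7. SIG_LOST: (SEEK) → mode=IDLE action=drive_fwd
8. SIG_FAR: (IDLE) → mode=PATROL action=drive_fwd

final mode: PATROL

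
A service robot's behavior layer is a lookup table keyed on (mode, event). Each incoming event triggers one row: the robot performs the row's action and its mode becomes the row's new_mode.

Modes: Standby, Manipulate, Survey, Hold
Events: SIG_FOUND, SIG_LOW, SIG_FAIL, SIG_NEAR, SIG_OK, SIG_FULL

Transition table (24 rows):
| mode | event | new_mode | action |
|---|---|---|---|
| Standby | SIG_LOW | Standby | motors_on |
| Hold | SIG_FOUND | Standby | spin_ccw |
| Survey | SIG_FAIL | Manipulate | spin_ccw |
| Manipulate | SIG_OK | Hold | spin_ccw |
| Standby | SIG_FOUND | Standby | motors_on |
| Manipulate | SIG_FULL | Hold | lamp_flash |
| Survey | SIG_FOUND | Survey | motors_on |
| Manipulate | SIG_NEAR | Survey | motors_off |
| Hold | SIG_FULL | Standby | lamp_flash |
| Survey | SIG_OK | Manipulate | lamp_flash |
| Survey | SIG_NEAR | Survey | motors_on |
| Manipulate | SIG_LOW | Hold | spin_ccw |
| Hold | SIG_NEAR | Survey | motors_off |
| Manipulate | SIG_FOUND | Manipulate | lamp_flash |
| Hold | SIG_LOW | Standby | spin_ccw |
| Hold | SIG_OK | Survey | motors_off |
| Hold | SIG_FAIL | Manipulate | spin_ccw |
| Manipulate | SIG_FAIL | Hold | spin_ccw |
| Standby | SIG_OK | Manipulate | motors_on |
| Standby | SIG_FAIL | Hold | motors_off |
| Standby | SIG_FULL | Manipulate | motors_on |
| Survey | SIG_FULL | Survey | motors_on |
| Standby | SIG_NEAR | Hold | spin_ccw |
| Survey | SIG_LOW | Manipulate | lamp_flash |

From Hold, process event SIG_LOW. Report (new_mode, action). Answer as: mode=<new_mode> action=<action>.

current mode = Hold; filter table to that mode:
  (Hold, SIG_FOUND) → (Standby, spin_ccw)
  (Hold, SIG_FULL) → (Standby, lamp_flash)
  (Hold, SIG_NEAR) → (Survey, motors_off)
  (Hold, SIG_LOW) → (Standby, spin_ccw)  ← event matches
  (Hold, SIG_OK) → (Survey, motors_off)
  (Hold, SIG_FAIL) → (Manipulate, spin_ccw)
event = SIG_LOW selects (Standby, spin_ccw)

mode=Standby action=spin_ccw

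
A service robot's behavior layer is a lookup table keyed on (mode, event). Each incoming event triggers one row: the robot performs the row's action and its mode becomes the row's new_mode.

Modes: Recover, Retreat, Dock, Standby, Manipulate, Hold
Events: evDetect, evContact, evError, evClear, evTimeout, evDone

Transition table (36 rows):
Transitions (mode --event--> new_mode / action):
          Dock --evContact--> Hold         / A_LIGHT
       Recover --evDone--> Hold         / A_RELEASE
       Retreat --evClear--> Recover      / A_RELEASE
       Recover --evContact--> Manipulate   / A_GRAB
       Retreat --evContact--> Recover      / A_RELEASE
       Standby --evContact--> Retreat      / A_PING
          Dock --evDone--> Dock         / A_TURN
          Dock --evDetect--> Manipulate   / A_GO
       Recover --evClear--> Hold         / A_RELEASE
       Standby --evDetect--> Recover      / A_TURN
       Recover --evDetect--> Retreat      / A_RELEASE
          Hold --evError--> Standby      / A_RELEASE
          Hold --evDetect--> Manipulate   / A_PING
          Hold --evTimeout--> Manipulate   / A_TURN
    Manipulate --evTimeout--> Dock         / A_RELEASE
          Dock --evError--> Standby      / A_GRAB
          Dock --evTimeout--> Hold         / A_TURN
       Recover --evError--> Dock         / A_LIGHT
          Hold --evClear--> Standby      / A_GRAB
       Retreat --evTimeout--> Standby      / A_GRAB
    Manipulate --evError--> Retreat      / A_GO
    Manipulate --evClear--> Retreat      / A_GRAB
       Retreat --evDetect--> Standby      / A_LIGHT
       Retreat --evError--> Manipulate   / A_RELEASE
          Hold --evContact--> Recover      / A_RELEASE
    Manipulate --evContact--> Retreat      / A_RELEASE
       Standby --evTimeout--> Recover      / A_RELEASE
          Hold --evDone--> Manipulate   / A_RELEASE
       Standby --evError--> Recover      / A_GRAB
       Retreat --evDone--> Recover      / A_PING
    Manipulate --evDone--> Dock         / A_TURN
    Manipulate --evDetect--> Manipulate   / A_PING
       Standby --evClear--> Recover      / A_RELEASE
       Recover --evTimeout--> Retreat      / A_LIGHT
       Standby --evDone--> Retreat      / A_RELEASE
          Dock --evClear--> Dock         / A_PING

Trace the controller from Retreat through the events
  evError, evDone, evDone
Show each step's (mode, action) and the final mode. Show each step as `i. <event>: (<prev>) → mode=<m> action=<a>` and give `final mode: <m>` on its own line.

1. evError: (Retreat) → mode=Manipulate action=A_RELEASE
2. evDone: (Manipulate) → mode=Dock action=A_TURN
3. evDone: (Dock) → mode=Dock action=A_TURN

final mode: Dock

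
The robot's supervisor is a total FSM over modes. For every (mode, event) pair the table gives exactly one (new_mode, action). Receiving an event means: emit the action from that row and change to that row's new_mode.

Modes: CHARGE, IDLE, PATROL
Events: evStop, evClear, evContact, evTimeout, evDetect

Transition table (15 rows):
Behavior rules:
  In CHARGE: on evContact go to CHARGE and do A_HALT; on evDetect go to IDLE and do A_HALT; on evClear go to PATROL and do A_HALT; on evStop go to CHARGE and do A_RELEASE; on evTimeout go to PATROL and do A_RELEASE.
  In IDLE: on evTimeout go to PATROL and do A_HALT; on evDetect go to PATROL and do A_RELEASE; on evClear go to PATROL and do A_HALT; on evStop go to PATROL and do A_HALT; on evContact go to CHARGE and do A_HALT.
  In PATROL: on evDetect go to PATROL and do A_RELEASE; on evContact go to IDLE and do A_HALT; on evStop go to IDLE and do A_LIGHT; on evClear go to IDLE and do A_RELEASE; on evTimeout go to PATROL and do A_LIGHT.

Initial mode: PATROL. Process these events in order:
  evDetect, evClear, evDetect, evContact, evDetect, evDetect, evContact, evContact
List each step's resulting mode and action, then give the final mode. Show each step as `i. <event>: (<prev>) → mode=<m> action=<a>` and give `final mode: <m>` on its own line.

1. evDetect: (PATROL) → mode=PATROL action=A_RELEASE
2. evClear: (PATROL) → mode=IDLE action=A_RELEASE
3. evDetect: (IDLE) → mode=PATROL action=A_RELEASE
4. evContact: (PATROL) → mode=IDLE action=A_HALT
5. evDetect: (IDLE) → mode=PATROL action=A_RELEASE
6. evDetect: (PATROL) → mode=PATROL action=A_RELEASE
7. evContact: (PATROL) → mode=IDLE action=A_HALT
8. evContact: (IDLE) → mode=CHARGE action=A_HALT

final mode: CHARGE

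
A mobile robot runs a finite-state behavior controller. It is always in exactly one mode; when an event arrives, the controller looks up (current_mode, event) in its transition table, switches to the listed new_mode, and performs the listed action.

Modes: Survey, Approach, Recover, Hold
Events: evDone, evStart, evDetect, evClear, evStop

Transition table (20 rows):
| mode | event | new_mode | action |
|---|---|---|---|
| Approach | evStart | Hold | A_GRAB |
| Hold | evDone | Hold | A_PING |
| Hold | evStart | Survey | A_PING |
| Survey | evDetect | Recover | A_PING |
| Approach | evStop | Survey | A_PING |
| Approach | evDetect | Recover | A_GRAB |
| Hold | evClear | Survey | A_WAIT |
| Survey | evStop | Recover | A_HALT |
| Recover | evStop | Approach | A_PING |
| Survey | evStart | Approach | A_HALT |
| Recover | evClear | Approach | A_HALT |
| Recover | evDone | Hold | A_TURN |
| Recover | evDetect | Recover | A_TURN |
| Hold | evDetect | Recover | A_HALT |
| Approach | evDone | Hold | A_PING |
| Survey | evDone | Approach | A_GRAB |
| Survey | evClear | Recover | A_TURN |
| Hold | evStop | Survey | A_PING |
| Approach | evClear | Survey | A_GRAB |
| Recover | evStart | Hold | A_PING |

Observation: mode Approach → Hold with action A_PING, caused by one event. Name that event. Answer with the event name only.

try evDone: (Approach, evDone) → (Hold, A_PING)  ← matches
try evStart: (Approach, evStart) → (Hold, A_GRAB)
try evDetect: (Approach, evDetect) → (Recover, A_GRAB)
try evClear: (Approach, evClear) → (Survey, A_GRAB)
try evStop: (Approach, evStop) → (Survey, A_PING)

evDone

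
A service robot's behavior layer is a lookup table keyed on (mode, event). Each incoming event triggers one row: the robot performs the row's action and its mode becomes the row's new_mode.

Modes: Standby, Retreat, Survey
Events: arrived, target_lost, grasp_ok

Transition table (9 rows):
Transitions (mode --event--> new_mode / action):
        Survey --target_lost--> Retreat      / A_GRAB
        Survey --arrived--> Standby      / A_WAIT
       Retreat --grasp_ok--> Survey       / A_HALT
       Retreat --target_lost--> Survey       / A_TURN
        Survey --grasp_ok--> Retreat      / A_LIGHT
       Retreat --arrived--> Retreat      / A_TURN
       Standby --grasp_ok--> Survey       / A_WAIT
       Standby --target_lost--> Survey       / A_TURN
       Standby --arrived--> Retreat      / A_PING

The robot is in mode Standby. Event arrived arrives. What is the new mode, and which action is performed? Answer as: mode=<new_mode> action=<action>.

current mode = Standby; filter table to that mode:
  (Standby, grasp_ok) → (Survey, A_WAIT)
  (Standby, target_lost) → (Survey, A_TURN)
  (Standby, arrived) → (Retreat, A_PING)  ← event matches
event = arrived selects (Retreat, A_PING)

mode=Retreat action=A_PING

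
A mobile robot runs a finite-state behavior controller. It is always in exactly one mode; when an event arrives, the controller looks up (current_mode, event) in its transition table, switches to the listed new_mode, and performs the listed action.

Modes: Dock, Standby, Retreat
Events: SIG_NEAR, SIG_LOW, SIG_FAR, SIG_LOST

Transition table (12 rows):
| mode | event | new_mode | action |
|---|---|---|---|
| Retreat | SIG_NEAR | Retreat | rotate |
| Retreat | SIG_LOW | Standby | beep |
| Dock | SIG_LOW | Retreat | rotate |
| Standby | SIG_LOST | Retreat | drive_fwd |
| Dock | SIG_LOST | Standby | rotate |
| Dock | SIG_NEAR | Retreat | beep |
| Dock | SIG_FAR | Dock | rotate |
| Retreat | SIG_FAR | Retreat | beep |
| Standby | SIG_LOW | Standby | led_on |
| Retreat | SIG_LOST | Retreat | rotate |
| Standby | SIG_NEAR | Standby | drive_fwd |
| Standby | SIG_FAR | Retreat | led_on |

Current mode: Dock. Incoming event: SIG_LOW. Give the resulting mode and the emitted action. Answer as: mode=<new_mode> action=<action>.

current mode = Dock; filter table to that mode:
  (Dock, SIG_LOW) → (Retreat, rotate)  ← event matches
  (Dock, SIG_LOST) → (Standby, rotate)
  (Dock, SIG_NEAR) → (Retreat, beep)
  (Dock, SIG_FAR) → (Dock, rotate)
event = SIG_LOW selects (Retreat, rotate)

mode=Retreat action=rotate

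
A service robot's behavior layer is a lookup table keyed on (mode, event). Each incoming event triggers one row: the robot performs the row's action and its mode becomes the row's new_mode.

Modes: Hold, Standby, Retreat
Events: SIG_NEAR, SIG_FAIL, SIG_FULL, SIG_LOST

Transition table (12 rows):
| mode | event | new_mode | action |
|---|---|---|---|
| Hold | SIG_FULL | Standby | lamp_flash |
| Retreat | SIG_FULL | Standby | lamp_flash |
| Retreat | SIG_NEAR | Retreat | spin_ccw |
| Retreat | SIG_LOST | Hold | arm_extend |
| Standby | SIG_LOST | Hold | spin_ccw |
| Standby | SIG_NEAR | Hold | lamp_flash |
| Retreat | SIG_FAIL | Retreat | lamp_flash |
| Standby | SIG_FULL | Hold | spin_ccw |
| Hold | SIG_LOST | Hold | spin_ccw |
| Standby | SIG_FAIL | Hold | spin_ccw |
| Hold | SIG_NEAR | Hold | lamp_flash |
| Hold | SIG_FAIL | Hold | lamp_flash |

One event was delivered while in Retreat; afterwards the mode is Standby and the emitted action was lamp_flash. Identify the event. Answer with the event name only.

SIG_FULL

try SIG_NEAR: (Retreat, SIG_NEAR) → (Retreat, spin_ccw)
try SIG_FAIL: (Retreat, SIG_FAIL) → (Retreat, lamp_flash)
try SIG_FULL: (Retreat, SIG_FULL) → (Standby, lamp_flash)  ← matches
try SIG_LOST: (Retreat, SIG_LOST) → (Hold, arm_extend)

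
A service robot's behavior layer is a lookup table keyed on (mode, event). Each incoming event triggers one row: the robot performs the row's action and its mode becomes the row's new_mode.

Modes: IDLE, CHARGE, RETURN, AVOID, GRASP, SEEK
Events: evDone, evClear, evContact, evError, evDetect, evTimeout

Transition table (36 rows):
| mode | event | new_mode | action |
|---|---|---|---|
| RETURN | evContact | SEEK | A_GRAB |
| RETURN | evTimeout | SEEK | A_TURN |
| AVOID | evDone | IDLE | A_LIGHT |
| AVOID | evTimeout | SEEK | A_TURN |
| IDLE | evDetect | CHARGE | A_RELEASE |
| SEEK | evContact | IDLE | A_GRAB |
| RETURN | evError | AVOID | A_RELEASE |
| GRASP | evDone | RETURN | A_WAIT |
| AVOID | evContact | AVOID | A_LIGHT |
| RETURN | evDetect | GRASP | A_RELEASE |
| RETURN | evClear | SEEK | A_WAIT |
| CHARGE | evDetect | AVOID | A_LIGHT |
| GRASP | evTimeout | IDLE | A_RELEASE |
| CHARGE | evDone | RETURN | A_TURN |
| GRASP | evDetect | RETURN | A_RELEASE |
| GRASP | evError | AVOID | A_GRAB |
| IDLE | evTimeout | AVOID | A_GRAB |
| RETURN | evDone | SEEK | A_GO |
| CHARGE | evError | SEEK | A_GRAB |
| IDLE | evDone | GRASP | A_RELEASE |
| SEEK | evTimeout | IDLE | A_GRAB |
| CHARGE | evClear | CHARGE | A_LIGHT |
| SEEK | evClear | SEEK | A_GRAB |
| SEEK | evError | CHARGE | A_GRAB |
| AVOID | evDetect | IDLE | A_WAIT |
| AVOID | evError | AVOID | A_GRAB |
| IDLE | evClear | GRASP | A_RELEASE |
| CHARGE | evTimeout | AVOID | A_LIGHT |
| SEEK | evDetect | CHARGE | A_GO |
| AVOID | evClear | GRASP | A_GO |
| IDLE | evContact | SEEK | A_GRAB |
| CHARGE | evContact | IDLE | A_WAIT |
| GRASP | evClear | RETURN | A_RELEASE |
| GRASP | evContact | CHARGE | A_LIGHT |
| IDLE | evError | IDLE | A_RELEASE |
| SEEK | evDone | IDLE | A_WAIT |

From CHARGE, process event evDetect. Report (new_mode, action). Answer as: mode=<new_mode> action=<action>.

mode=AVOID action=A_LIGHT

current mode = CHARGE; filter table to that mode:
  (CHARGE, evDetect) → (AVOID, A_LIGHT)  ← event matches
  (CHARGE, evDone) → (RETURN, A_TURN)
  (CHARGE, evError) → (SEEK, A_GRAB)
  (CHARGE, evClear) → (CHARGE, A_LIGHT)
  (CHARGE, evTimeout) → (AVOID, A_LIGHT)
  (CHARGE, evContact) → (IDLE, A_WAIT)
event = evDetect selects (AVOID, A_LIGHT)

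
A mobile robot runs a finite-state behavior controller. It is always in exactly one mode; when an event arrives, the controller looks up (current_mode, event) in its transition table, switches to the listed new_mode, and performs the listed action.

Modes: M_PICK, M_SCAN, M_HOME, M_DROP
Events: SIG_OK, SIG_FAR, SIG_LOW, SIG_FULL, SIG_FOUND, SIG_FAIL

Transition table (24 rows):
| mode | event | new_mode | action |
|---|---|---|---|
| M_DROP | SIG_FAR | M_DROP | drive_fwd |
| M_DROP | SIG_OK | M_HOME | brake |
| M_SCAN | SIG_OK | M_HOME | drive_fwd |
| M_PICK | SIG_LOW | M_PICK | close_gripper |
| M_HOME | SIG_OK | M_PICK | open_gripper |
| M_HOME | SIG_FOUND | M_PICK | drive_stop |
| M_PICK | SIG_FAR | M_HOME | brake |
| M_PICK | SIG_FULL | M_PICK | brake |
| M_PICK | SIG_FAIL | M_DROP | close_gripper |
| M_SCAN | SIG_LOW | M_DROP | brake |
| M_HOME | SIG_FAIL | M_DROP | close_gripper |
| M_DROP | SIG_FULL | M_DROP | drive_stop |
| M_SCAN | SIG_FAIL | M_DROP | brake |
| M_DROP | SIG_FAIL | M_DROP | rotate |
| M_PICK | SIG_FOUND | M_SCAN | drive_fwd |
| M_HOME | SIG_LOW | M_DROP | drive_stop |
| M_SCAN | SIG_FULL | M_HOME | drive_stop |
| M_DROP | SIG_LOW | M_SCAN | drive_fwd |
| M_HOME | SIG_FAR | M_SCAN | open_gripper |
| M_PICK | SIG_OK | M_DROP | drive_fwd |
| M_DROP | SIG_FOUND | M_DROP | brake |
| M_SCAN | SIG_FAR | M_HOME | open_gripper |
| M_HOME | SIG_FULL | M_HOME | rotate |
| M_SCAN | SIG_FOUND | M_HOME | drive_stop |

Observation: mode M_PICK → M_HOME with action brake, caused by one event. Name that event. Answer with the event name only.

SIG_FAR

try SIG_OK: (M_PICK, SIG_OK) → (M_DROP, drive_fwd)
try SIG_FAR: (M_PICK, SIG_FAR) → (M_HOME, brake)  ← matches
try SIG_LOW: (M_PICK, SIG_LOW) → (M_PICK, close_gripper)
try SIG_FULL: (M_PICK, SIG_FULL) → (M_PICK, brake)
try SIG_FOUND: (M_PICK, SIG_FOUND) → (M_SCAN, drive_fwd)
try SIG_FAIL: (M_PICK, SIG_FAIL) → (M_DROP, close_gripper)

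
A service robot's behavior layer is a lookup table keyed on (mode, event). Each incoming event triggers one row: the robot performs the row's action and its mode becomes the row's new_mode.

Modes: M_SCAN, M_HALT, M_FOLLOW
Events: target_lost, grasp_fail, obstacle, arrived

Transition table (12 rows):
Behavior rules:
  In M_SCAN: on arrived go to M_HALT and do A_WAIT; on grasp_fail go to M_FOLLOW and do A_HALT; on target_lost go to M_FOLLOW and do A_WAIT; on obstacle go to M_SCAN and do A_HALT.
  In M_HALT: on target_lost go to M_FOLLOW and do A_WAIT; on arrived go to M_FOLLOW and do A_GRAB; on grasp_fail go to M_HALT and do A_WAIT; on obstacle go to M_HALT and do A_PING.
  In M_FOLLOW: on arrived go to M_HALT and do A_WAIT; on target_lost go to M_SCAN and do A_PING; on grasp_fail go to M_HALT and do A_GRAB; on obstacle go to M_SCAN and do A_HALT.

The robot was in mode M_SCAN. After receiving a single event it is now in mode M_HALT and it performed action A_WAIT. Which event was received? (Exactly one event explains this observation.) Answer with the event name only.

arrived

try target_lost: (M_SCAN, target_lost) → (M_FOLLOW, A_WAIT)
try grasp_fail: (M_SCAN, grasp_fail) → (M_FOLLOW, A_HALT)
try obstacle: (M_SCAN, obstacle) → (M_SCAN, A_HALT)
try arrived: (M_SCAN, arrived) → (M_HALT, A_WAIT)  ← matches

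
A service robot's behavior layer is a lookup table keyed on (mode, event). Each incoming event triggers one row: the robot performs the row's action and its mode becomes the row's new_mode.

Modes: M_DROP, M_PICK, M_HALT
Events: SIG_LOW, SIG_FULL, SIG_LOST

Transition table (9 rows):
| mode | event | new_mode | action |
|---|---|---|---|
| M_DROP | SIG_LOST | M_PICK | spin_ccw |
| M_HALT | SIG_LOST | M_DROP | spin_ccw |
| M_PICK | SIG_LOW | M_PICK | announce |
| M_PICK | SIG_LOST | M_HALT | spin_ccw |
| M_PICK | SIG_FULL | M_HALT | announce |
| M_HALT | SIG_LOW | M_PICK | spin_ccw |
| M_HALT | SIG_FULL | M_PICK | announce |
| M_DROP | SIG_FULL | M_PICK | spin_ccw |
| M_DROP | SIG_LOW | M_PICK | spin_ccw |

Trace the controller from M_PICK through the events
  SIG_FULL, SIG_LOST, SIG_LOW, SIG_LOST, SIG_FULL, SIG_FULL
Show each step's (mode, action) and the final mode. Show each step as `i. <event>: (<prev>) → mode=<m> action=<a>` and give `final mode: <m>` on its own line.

1. SIG_FULL: (M_PICK) → mode=M_HALT action=announce
2. SIG_LOST: (M_HALT) → mode=M_DROP action=spin_ccw
3. SIG_LOW: (M_DROP) → mode=M_PICK action=spin_ccw
4. SIG_LOST: (M_PICK) → mode=M_HALT action=spin_ccw
5. SIG_FULL: (M_HALT) → mode=M_PICK action=announce
6. SIG_FULL: (M_PICK) → mode=M_HALT action=announce

final mode: M_HALT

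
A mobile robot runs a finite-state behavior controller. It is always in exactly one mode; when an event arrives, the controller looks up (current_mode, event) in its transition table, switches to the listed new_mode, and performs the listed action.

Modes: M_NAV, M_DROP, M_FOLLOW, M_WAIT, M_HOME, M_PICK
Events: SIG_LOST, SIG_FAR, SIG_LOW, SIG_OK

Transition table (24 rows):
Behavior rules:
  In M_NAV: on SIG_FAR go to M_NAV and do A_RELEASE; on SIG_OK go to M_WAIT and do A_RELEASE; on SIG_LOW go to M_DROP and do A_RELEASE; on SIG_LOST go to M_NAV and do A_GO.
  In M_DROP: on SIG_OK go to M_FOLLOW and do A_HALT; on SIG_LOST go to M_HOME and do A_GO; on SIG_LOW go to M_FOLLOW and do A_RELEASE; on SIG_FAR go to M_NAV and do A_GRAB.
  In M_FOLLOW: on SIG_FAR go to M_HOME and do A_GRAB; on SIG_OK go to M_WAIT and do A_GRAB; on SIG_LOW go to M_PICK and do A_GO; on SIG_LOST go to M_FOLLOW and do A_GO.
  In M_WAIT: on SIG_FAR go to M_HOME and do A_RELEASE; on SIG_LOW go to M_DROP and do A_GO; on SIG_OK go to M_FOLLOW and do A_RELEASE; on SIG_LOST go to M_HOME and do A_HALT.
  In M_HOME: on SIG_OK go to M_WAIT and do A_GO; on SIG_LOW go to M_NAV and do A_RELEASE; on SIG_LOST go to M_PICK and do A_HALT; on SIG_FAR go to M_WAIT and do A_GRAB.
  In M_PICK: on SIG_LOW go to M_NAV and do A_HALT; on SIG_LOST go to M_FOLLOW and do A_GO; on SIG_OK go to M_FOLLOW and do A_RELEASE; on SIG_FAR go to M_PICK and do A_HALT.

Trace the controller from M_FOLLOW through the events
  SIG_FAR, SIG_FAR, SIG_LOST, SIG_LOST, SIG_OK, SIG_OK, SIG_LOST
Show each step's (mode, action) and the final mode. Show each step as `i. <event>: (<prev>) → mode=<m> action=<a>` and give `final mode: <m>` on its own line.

1. SIG_FAR: (M_FOLLOW) → mode=M_HOME action=A_GRAB
2. SIG_FAR: (M_HOME) → mode=M_WAIT action=A_GRAB
3. SIG_LOST: (M_WAIT) → mode=M_HOME action=A_HALT
4. SIG_LOST: (M_HOME) → mode=M_PICK action=A_HALT
5. SIG_OK: (M_PICK) → mode=M_FOLLOW action=A_RELEASE
6. SIG_OK: (M_FOLLOW) → mode=M_WAIT action=A_GRAB
7. SIG_LOST: (M_WAIT) → mode=M_HOME action=A_HALT

final mode: M_HOME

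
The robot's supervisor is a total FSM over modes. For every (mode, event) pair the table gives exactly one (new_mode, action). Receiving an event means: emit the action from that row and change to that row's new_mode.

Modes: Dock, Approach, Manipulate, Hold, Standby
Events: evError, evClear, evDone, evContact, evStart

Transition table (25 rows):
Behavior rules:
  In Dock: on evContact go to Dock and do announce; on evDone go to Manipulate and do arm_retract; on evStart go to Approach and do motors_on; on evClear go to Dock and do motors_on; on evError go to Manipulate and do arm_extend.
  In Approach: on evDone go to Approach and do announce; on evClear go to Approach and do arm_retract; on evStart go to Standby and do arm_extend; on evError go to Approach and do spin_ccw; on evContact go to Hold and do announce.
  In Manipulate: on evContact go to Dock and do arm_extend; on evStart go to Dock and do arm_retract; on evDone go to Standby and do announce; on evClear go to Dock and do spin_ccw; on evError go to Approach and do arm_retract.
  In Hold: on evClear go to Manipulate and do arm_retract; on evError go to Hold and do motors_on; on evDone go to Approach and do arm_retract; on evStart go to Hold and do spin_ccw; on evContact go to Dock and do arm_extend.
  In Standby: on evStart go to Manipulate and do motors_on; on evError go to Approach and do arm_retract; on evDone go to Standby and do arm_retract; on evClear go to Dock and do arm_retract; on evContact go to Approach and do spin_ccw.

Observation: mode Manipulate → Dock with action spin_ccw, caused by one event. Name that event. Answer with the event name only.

try evError: (Manipulate, evError) → (Approach, arm_retract)
try evClear: (Manipulate, evClear) → (Dock, spin_ccw)  ← matches
try evDone: (Manipulate, evDone) → (Standby, announce)
try evContact: (Manipulate, evContact) → (Dock, arm_extend)
try evStart: (Manipulate, evStart) → (Dock, arm_retract)

evClear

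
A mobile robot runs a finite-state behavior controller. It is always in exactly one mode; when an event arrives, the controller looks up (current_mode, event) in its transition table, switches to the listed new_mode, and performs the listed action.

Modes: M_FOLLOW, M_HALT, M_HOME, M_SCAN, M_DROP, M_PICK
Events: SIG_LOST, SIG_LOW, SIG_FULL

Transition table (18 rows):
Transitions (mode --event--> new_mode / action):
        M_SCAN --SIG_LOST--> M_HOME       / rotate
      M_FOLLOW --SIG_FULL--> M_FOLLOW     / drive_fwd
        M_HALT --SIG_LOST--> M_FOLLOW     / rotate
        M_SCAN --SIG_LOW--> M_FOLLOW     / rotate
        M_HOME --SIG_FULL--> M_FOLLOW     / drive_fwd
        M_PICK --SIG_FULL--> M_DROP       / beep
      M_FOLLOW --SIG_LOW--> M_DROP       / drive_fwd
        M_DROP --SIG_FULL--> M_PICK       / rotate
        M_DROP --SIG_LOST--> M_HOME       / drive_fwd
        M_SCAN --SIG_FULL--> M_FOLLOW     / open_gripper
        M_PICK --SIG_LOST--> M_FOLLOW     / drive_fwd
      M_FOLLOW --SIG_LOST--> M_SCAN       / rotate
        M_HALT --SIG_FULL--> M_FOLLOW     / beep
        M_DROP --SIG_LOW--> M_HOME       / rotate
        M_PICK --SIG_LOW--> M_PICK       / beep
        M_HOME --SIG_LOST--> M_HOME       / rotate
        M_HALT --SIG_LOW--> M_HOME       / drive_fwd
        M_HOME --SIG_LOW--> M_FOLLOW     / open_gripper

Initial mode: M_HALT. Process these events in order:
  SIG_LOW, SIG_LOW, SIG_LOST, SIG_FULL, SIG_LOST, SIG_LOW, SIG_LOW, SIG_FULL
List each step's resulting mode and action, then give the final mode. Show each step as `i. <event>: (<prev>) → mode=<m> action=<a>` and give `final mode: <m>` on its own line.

1. SIG_LOW: (M_HALT) → mode=M_HOME action=drive_fwd
2. SIG_LOW: (M_HOME) → mode=M_FOLLOW action=open_gripper
3. SIG_LOST: (M_FOLLOW) → mode=M_SCAN action=rotate
4. SIG_FULL: (M_SCAN) → mode=M_FOLLOW action=open_gripper
5. SIG_LOST: (M_FOLLOW) → mode=M_SCAN action=rotate
6. SIG_LOW: (M_SCAN) → mode=M_FOLLOW action=rotate
7. SIG_LOW: (M_FOLLOW) → mode=M_DROP action=drive_fwd
8. SIG_FULL: (M_DROP) → mode=M_PICK action=rotate

final mode: M_PICK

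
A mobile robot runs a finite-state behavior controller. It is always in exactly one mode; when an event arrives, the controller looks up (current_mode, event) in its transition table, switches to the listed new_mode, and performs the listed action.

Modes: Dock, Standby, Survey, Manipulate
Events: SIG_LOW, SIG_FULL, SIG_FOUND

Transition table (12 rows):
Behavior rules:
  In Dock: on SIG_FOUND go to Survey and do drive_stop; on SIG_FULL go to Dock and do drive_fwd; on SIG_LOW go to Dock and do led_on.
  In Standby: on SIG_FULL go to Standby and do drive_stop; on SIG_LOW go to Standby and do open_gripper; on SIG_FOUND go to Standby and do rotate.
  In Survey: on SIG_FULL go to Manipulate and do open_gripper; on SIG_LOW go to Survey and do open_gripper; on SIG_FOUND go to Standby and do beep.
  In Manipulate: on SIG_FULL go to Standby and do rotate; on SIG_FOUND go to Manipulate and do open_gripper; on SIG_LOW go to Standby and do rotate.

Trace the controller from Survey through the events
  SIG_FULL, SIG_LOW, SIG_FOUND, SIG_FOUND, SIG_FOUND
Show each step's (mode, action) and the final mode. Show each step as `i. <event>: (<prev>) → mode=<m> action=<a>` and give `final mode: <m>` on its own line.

1. SIG_FULL: (Survey) → mode=Manipulate action=open_gripper
2. SIG_LOW: (Manipulate) → mode=Standby action=rotate
3. SIG_FOUND: (Standby) → mode=Standby action=rotate
4. SIG_FOUND: (Standby) → mode=Standby action=rotate
5. SIG_FOUND: (Standby) → mode=Standby action=rotate

final mode: Standby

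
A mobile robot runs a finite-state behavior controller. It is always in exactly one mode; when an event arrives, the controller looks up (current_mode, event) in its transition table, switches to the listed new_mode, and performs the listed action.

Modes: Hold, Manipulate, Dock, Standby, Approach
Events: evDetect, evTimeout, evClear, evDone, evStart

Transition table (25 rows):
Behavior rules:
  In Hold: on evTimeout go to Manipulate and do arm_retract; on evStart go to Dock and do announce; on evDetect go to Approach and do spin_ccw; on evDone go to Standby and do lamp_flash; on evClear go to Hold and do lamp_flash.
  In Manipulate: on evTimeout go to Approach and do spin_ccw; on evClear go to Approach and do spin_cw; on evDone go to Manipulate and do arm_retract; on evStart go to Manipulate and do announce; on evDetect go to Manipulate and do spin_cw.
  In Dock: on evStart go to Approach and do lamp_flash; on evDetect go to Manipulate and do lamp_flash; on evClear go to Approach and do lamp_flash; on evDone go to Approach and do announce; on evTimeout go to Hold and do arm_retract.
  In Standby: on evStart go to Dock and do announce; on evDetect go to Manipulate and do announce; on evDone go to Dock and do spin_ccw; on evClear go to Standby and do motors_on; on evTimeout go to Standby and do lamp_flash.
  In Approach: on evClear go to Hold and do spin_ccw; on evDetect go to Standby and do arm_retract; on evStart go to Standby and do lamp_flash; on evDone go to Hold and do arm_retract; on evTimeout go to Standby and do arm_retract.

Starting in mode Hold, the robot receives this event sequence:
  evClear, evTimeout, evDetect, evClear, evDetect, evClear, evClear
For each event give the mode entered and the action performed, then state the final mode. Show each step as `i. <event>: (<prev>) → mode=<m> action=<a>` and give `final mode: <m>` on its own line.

1. evClear: (Hold) → mode=Hold action=lamp_flash
2. evTimeout: (Hold) → mode=Manipulate action=arm_retract
3. evDetect: (Manipulate) → mode=Manipulate action=spin_cw
4. evClear: (Manipulate) → mode=Approach action=spin_cw
5. evDetect: (Approach) → mode=Standby action=arm_retract
6. evClear: (Standby) → mode=Standby action=motors_on
7. evClear: (Standby) → mode=Standby action=motors_on

final mode: Standby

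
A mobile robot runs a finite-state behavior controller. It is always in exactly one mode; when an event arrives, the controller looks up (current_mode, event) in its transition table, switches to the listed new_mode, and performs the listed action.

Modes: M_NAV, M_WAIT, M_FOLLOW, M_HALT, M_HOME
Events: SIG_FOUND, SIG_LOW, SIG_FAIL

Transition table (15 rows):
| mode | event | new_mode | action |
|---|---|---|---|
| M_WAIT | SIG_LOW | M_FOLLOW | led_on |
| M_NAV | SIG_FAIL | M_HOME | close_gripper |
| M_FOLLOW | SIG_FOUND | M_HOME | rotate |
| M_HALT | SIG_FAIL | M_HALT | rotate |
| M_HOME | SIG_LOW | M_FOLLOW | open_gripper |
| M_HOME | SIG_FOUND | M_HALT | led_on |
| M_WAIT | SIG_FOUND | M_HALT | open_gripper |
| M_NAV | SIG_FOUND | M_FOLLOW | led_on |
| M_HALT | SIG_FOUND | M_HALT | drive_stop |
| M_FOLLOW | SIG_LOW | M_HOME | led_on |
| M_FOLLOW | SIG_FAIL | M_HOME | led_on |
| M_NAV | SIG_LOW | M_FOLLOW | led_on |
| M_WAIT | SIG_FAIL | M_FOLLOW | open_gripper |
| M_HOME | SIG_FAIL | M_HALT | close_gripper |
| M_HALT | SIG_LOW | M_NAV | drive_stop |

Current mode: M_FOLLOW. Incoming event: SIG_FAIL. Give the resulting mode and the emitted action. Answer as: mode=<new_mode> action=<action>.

mode=M_HOME action=led_on

current mode = M_FOLLOW; filter table to that mode:
  (M_FOLLOW, SIG_FOUND) → (M_HOME, rotate)
  (M_FOLLOW, SIG_LOW) → (M_HOME, led_on)
  (M_FOLLOW, SIG_FAIL) → (M_HOME, led_on)  ← event matches
event = SIG_FAIL selects (M_HOME, led_on)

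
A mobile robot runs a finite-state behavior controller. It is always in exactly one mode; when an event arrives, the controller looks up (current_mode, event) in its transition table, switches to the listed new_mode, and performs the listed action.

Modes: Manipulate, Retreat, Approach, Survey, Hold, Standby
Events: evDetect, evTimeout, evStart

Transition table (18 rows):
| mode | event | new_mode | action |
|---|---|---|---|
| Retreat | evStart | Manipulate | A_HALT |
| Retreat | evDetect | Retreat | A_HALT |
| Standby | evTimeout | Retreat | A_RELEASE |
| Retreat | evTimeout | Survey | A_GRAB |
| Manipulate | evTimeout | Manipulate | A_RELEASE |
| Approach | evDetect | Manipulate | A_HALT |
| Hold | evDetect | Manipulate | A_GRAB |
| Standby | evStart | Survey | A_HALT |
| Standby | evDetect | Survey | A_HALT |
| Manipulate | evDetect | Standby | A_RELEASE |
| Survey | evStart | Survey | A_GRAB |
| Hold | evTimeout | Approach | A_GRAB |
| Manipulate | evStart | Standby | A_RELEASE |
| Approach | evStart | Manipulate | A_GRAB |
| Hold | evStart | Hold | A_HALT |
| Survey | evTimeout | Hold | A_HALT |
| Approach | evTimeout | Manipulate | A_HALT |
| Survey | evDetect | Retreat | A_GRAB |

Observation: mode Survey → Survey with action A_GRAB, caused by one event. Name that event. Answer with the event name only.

evStart

try evDetect: (Survey, evDetect) → (Retreat, A_GRAB)
try evTimeout: (Survey, evTimeout) → (Hold, A_HALT)
try evStart: (Survey, evStart) → (Survey, A_GRAB)  ← matches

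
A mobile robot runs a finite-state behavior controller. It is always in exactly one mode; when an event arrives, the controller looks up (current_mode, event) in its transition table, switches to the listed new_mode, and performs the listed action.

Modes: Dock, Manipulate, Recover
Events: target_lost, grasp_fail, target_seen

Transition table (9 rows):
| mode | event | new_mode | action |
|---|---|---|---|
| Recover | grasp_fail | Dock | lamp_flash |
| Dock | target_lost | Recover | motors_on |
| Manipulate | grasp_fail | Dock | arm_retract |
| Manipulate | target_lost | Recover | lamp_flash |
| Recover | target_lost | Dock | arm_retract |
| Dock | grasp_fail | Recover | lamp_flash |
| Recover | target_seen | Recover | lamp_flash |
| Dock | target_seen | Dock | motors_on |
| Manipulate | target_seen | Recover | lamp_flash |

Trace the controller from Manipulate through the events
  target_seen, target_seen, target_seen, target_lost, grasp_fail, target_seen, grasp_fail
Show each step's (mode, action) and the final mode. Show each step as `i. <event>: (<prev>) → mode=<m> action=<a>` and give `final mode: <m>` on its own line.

1. target_seen: (Manipulate) → mode=Recover action=lamp_flash
2. target_seen: (Recover) → mode=Recover action=lamp_flash
3. target_seen: (Recover) → mode=Recover action=lamp_flash
4. target_lost: (Recover) → mode=Dock action=arm_retract
5. grasp_fail: (Dock) → mode=Recover action=lamp_flash
6. target_seen: (Recover) → mode=Recover action=lamp_flash
7. grasp_fail: (Recover) → mode=Dock action=lamp_flash

final mode: Dock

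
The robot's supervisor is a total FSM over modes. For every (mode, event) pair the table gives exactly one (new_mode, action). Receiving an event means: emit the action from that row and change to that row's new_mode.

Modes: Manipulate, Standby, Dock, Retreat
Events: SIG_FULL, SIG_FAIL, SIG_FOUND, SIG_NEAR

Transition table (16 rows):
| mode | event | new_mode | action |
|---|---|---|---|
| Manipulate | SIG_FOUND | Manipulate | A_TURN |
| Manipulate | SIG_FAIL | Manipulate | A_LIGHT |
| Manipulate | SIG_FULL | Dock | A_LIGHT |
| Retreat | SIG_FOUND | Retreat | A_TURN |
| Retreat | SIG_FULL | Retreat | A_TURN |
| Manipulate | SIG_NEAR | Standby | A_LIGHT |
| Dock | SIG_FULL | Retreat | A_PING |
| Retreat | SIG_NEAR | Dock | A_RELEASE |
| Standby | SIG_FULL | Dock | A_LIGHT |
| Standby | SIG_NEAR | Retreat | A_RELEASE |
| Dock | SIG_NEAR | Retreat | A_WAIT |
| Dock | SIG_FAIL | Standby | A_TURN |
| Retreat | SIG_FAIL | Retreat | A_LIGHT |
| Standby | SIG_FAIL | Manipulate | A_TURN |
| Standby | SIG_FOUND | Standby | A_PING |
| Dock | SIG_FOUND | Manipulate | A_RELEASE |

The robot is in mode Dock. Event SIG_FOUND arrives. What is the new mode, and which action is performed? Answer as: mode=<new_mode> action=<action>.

current mode = Dock; filter table to that mode:
  (Dock, SIG_FULL) → (Retreat, A_PING)
  (Dock, SIG_NEAR) → (Retreat, A_WAIT)
  (Dock, SIG_FAIL) → (Standby, A_TURN)
  (Dock, SIG_FOUND) → (Manipulate, A_RELEASE)  ← event matches
event = SIG_FOUND selects (Manipulate, A_RELEASE)

mode=Manipulate action=A_RELEASE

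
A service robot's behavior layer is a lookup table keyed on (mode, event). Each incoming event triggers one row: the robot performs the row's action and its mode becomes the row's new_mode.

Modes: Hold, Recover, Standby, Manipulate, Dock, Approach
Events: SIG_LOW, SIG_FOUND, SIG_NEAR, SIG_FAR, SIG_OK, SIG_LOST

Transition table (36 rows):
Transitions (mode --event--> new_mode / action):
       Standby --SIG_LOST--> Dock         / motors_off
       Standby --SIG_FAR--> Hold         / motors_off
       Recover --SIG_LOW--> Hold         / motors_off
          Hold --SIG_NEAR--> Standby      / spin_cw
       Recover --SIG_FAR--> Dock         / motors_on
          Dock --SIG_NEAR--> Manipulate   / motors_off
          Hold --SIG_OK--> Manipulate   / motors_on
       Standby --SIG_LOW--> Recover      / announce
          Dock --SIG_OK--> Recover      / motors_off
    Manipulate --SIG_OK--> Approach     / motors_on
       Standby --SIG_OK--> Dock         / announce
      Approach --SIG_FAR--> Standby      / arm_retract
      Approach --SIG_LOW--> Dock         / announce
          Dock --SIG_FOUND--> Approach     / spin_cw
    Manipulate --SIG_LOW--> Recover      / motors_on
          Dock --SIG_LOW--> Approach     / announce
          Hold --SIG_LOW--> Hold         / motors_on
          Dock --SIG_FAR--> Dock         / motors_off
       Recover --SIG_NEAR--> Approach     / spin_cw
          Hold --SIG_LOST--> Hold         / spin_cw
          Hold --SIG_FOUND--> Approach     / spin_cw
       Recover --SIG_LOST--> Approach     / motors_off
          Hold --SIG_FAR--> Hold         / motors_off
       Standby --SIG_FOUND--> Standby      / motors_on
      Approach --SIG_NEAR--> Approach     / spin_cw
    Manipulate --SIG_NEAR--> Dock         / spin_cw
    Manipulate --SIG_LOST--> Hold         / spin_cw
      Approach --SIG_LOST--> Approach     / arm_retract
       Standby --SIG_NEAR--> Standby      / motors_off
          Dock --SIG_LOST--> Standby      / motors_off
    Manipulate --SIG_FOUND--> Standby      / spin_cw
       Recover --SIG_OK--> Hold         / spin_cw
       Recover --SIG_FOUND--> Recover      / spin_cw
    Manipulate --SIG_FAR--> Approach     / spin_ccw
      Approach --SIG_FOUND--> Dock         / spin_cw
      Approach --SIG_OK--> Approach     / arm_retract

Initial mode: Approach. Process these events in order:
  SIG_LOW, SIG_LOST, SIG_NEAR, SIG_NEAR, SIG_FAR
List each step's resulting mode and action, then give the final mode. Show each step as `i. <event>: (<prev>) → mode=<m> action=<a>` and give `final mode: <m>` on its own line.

final mode: Hold

1. SIG_LOW: (Approach) → mode=Dock action=announce
2. SIG_LOST: (Dock) → mode=Standby action=motors_off
3. SIG_NEAR: (Standby) → mode=Standby action=motors_off
4. SIG_NEAR: (Standby) → mode=Standby action=motors_off
5. SIG_FAR: (Standby) → mode=Hold action=motors_off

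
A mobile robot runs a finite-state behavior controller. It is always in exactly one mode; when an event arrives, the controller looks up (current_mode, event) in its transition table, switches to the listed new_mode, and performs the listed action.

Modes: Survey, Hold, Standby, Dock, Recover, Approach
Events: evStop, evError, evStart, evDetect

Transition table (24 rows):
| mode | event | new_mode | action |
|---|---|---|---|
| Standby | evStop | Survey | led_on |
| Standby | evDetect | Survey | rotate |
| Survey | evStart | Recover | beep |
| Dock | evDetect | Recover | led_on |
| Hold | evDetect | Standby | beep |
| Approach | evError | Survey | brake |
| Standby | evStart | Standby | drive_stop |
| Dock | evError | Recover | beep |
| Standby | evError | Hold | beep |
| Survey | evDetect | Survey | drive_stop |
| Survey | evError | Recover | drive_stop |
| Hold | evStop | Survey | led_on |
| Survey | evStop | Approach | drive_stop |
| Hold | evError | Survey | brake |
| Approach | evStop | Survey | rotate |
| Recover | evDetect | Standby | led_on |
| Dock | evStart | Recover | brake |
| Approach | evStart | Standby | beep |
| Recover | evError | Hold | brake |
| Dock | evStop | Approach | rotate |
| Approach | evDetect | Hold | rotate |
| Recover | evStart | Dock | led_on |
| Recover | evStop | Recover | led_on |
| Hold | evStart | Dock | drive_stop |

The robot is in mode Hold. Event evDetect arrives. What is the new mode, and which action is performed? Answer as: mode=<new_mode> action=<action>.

current mode = Hold; filter table to that mode:
  (Hold, evDetect) → (Standby, beep)  ← event matches
  (Hold, evStop) → (Survey, led_on)
  (Hold, evError) → (Survey, brake)
  (Hold, evStart) → (Dock, drive_stop)
event = evDetect selects (Standby, beep)

mode=Standby action=beep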